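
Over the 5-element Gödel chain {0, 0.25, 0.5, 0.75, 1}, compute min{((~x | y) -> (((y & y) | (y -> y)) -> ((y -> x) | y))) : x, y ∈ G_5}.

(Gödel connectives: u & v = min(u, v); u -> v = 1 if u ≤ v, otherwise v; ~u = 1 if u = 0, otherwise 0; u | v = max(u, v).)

The minimum is attained at x = 0, y = 0.25:
  ~x: Gödel ¬ of 0 = 1 (operand is 0)
  (~x | y) = max(1, 0.25) = 1
  (y & y) = min(0.25, 0.25) = 0.25
  (y -> y): 0.25 ≤ 0.25, so result = 1
  ((y & y) | (y -> y)) = max(0.25, 1) = 1
  (y -> x): 0.25 > 0, so result = 0
  ((y -> x) | y) = max(0, 0.25) = 0.25
  (((y & y) | (y -> y)) -> ((y -> x) | y)): 1 > 0.25, so result = 0.25
  ((~x | y) -> (((y & y) | (y -> y)) -> ((y -> x) | y))): 1 > 0.25, so result = 0.25
Checking all 25 assignments confirms none give a value below 0.25.

0.25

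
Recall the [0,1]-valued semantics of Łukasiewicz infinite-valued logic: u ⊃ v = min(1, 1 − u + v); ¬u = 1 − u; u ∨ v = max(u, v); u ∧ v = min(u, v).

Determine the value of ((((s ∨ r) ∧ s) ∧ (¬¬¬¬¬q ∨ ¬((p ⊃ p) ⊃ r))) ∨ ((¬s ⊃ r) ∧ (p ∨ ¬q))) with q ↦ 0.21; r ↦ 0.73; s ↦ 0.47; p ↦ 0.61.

0.79

(s ∨ r) = max(0.47, 0.73) = 0.73
((s ∨ r) ∧ s) = min(0.73, 0.47) = 0.47
¬q: Łukasiewicz ¬ gives 1 − 0.21 = 0.79
¬¬q: Łukasiewicz ¬ gives 1 − 0.79 = 0.21
¬¬¬q: Łukasiewicz ¬ gives 1 − 0.21 = 0.79
¬¬¬¬q: Łukasiewicz ¬ gives 1 − 0.79 = 0.21
¬¬¬¬¬q: Łukasiewicz ¬ gives 1 − 0.21 = 0.79
(p ⊃ p): min(1, 1 − 0.61 + 0.61) = 1
((p ⊃ p) ⊃ r): min(1, 1 − 1 + 0.73) = 0.73
¬((p ⊃ p) ⊃ r): Łukasiewicz ¬ gives 1 − 0.73 = 0.27
(¬¬¬¬¬q ∨ ¬((p ⊃ p) ⊃ r)) = max(0.79, 0.27) = 0.79
(((s ∨ r) ∧ s) ∧ (¬¬¬¬¬q ∨ ¬((p ⊃ p) ⊃ r))) = min(0.47, 0.79) = 0.47
¬s: Łukasiewicz ¬ gives 1 − 0.47 = 0.53
(¬s ⊃ r): min(1, 1 − 0.53 + 0.73) = 1
¬q: Łukasiewicz ¬ gives 1 − 0.21 = 0.79
(p ∨ ¬q) = max(0.61, 0.79) = 0.79
((¬s ⊃ r) ∧ (p ∨ ¬q)) = min(1, 0.79) = 0.79
((((s ∨ r) ∧ s) ∧ (¬¬¬¬¬q ∨ ¬((p ⊃ p) ⊃ r))) ∨ ((¬s ⊃ r) ∧ (p ∨ ¬q))) = max(0.47, 0.79) = 0.79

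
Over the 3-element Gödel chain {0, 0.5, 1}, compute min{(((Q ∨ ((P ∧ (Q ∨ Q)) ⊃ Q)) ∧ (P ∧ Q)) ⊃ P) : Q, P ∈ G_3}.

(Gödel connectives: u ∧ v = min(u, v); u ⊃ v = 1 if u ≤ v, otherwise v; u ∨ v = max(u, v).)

Every assignment gives 1. For instance at Q = 0, P = 0:
  (Q ∨ Q) = max(0, 0) = 0
  (P ∧ (Q ∨ Q)) = min(0, 0) = 0
  ((P ∧ (Q ∨ Q)) ⊃ Q): 0 ≤ 0, so result = 1
  (Q ∨ ((P ∧ (Q ∨ Q)) ⊃ Q)) = max(0, 1) = 1
  (P ∧ Q) = min(0, 0) = 0
  ((Q ∨ ((P ∧ (Q ∨ Q)) ⊃ Q)) ∧ (P ∧ Q)) = min(1, 0) = 0
  (((Q ∨ ((P ∧ (Q ∨ Q)) ⊃ Q)) ∧ (P ∧ Q)) ⊃ P): 0 ≤ 0, so result = 1
All 9 assignments give value 1 — the formula is a G_3-tautology.

1.00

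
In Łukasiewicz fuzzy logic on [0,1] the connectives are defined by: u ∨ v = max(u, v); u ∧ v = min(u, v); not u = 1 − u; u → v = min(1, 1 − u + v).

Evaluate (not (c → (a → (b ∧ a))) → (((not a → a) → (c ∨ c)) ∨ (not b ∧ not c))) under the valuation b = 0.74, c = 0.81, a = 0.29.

1.00

(b ∧ a) = min(0.74, 0.29) = 0.29
(a → (b ∧ a)): min(1, 1 − 0.29 + 0.29) = 1
(c → (a → (b ∧ a))): min(1, 1 − 0.81 + 1) = 1
not (c → (a → (b ∧ a))): Łukasiewicz ¬ gives 1 − 1 = 0
not a: Łukasiewicz ¬ gives 1 − 0.29 = 0.71
(not a → a): min(1, 1 − 0.71 + 0.29) = 0.58
(c ∨ c) = max(0.81, 0.81) = 0.81
((not a → a) → (c ∨ c)): min(1, 1 − 0.58 + 0.81) = 1
not b: Łukasiewicz ¬ gives 1 − 0.74 = 0.26
not c: Łukasiewicz ¬ gives 1 − 0.81 = 0.19
(not b ∧ not c) = min(0.26, 0.19) = 0.19
(((not a → a) → (c ∨ c)) ∨ (not b ∧ not c)) = max(1, 0.19) = 1
(not (c → (a → (b ∧ a))) → (((not a → a) → (c ∨ c)) ∨ (not b ∧ not c))): min(1, 1 − 0 + 1) = 1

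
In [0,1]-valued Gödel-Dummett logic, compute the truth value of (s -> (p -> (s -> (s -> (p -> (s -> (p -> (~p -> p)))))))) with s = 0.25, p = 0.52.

1.00

~p: Gödel ¬ of 0.52 = 0 (operand ≠ 0)
(~p -> p): 0 ≤ 0.52, so result = 1
(p -> (~p -> p)): 0.52 ≤ 1, so result = 1
(s -> (p -> (~p -> p))): 0.25 ≤ 1, so result = 1
(p -> (s -> (p -> (~p -> p)))): 0.52 ≤ 1, so result = 1
(s -> (p -> (s -> (p -> (~p -> p))))): 0.25 ≤ 1, so result = 1
(s -> (s -> (p -> (s -> (p -> (~p -> p)))))): 0.25 ≤ 1, so result = 1
(p -> (s -> (s -> (p -> (s -> (p -> (~p -> p))))))): 0.52 ≤ 1, so result = 1
(s -> (p -> (s -> (s -> (p -> (s -> (p -> (~p -> p)))))))): 0.25 ≤ 1, so result = 1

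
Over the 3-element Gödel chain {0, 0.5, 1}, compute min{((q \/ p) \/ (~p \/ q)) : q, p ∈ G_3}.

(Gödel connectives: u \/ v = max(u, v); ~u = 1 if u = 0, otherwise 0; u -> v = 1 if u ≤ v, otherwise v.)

The minimum is attained at q = 0, p = 0.5:
  (q \/ p) = max(0, 0.5) = 0.5
  ~p: Gödel ¬ of 0.5 = 0 (operand ≠ 0)
  (~p \/ q) = max(0, 0) = 0
  ((q \/ p) \/ (~p \/ q)) = max(0.5, 0) = 0.5
Checking all 9 assignments confirms none give a value below 0.50.

0.50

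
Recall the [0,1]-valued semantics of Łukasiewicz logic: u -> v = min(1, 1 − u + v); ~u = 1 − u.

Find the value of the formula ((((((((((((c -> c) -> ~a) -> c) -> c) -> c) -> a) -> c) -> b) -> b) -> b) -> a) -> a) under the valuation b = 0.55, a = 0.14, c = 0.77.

0.55

(c -> c): min(1, 1 − 0.77 + 0.77) = 1
~a: Łukasiewicz ¬ gives 1 − 0.14 = 0.86
((c -> c) -> ~a): min(1, 1 − 1 + 0.86) = 0.86
(((c -> c) -> ~a) -> c): min(1, 1 − 0.86 + 0.77) = 0.91
((((c -> c) -> ~a) -> c) -> c): min(1, 1 − 0.91 + 0.77) = 0.86
(((((c -> c) -> ~a) -> c) -> c) -> c): min(1, 1 − 0.86 + 0.77) = 0.91
((((((c -> c) -> ~a) -> c) -> c) -> c) -> a): min(1, 1 − 0.91 + 0.14) = 0.23
(((((((c -> c) -> ~a) -> c) -> c) -> c) -> a) -> c): min(1, 1 − 0.23 + 0.77) = 1
((((((((c -> c) -> ~a) -> c) -> c) -> c) -> a) -> c) -> b): min(1, 1 − 1 + 0.55) = 0.55
(((((((((c -> c) -> ~a) -> c) -> c) -> c) -> a) -> c) -> b) -> b): min(1, 1 − 0.55 + 0.55) = 1
((((((((((c -> c) -> ~a) -> c) -> c) -> c) -> a) -> c) -> b) -> b) -> b): min(1, 1 − 1 + 0.55) = 0.55
(((((((((((c -> c) -> ~a) -> c) -> c) -> c) -> a) -> c) -> b) -> b) -> b) -> a): min(1, 1 − 0.55 + 0.14) = 0.59
((((((((((((c -> c) -> ~a) -> c) -> c) -> c) -> a) -> c) -> b) -> b) -> b) -> a) -> a): min(1, 1 − 0.59 + 0.14) = 0.55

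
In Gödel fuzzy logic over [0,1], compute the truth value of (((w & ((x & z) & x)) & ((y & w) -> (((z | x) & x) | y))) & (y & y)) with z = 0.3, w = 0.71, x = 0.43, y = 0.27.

0.27

(x & z) = min(0.43, 0.3) = 0.3
((x & z) & x) = min(0.3, 0.43) = 0.3
(w & ((x & z) & x)) = min(0.71, 0.3) = 0.3
(y & w) = min(0.27, 0.71) = 0.27
(z | x) = max(0.3, 0.43) = 0.43
((z | x) & x) = min(0.43, 0.43) = 0.43
(((z | x) & x) | y) = max(0.43, 0.27) = 0.43
((y & w) -> (((z | x) & x) | y)): 0.27 ≤ 0.43, so result = 1
((w & ((x & z) & x)) & ((y & w) -> (((z | x) & x) | y))) = min(0.3, 1) = 0.3
(y & y) = min(0.27, 0.27) = 0.27
(((w & ((x & z) & x)) & ((y & w) -> (((z | x) & x) | y))) & (y & y)) = min(0.3, 0.27) = 0.27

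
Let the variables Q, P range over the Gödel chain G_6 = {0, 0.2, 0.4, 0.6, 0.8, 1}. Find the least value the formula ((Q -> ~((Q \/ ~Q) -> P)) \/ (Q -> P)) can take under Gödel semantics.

The minimum is attained at Q = 0.4, P = 0.2:
  ~Q: Gödel ¬ of 0.4 = 0 (operand ≠ 0)
  (Q \/ ~Q) = max(0.4, 0) = 0.4
  ((Q \/ ~Q) -> P): 0.4 > 0.2, so result = 0.2
  ~((Q \/ ~Q) -> P): Gödel ¬ of 0.2 = 0 (operand ≠ 0)
  (Q -> ~((Q \/ ~Q) -> P)): 0.4 > 0, so result = 0
  (Q -> P): 0.4 > 0.2, so result = 0.2
  ((Q -> ~((Q \/ ~Q) -> P)) \/ (Q -> P)) = max(0, 0.2) = 0.2
Checking all 36 assignments confirms none give a value below 0.20.

0.20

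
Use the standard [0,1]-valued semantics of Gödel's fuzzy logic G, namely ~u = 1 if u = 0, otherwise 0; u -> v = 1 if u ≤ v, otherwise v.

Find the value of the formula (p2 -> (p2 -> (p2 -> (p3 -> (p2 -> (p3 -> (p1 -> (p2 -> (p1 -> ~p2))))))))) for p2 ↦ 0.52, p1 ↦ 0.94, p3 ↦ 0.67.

~p2: Gödel ¬ of 0.52 = 0 (operand ≠ 0)
(p1 -> ~p2): 0.94 > 0, so result = 0
(p2 -> (p1 -> ~p2)): 0.52 > 0, so result = 0
(p1 -> (p2 -> (p1 -> ~p2))): 0.94 > 0, so result = 0
(p3 -> (p1 -> (p2 -> (p1 -> ~p2)))): 0.67 > 0, so result = 0
(p2 -> (p3 -> (p1 -> (p2 -> (p1 -> ~p2))))): 0.52 > 0, so result = 0
(p3 -> (p2 -> (p3 -> (p1 -> (p2 -> (p1 -> ~p2)))))): 0.67 > 0, so result = 0
(p2 -> (p3 -> (p2 -> (p3 -> (p1 -> (p2 -> (p1 -> ~p2))))))): 0.52 > 0, so result = 0
(p2 -> (p2 -> (p3 -> (p2 -> (p3 -> (p1 -> (p2 -> (p1 -> ~p2)))))))): 0.52 > 0, so result = 0
(p2 -> (p2 -> (p2 -> (p3 -> (p2 -> (p3 -> (p1 -> (p2 -> (p1 -> ~p2))))))))): 0.52 > 0, so result = 0

0.00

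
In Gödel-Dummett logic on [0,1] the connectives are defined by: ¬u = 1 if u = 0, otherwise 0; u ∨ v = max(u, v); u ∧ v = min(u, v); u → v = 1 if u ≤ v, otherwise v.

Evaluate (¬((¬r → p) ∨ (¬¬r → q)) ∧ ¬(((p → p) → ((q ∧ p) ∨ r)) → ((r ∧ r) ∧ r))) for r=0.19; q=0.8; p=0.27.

0.00

¬r: Gödel ¬ of 0.19 = 0 (operand ≠ 0)
(¬r → p): 0 ≤ 0.27, so result = 1
¬r: Gödel ¬ of 0.19 = 0 (operand ≠ 0)
¬¬r: Gödel ¬ of 0 = 1 (operand is 0)
(¬¬r → q): 1 > 0.8, so result = 0.8
((¬r → p) ∨ (¬¬r → q)) = max(1, 0.8) = 1
¬((¬r → p) ∨ (¬¬r → q)): Gödel ¬ of 1 = 0 (operand ≠ 0)
(p → p): 0.27 ≤ 0.27, so result = 1
(q ∧ p) = min(0.8, 0.27) = 0.27
((q ∧ p) ∨ r) = max(0.27, 0.19) = 0.27
((p → p) → ((q ∧ p) ∨ r)): 1 > 0.27, so result = 0.27
(r ∧ r) = min(0.19, 0.19) = 0.19
((r ∧ r) ∧ r) = min(0.19, 0.19) = 0.19
(((p → p) → ((q ∧ p) ∨ r)) → ((r ∧ r) ∧ r)): 0.27 > 0.19, so result = 0.19
¬(((p → p) → ((q ∧ p) ∨ r)) → ((r ∧ r) ∧ r)): Gödel ¬ of 0.19 = 0 (operand ≠ 0)
(¬((¬r → p) ∨ (¬¬r → q)) ∧ ¬(((p → p) → ((q ∧ p) ∨ r)) → ((r ∧ r) ∧ r))) = min(0, 0) = 0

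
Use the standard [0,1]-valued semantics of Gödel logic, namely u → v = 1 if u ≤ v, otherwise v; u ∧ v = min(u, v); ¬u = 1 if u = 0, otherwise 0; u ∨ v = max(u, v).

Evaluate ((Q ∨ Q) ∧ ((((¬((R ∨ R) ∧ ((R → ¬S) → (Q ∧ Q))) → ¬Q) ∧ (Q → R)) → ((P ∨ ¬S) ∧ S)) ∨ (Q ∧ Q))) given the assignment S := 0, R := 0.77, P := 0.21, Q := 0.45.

0.45

(Q ∨ Q) = max(0.45, 0.45) = 0.45
(R ∨ R) = max(0.77, 0.77) = 0.77
¬S: Gödel ¬ of 0 = 1 (operand is 0)
(R → ¬S): 0.77 ≤ 1, so result = 1
(Q ∧ Q) = min(0.45, 0.45) = 0.45
((R → ¬S) → (Q ∧ Q)): 1 > 0.45, so result = 0.45
((R ∨ R) ∧ ((R → ¬S) → (Q ∧ Q))) = min(0.77, 0.45) = 0.45
¬((R ∨ R) ∧ ((R → ¬S) → (Q ∧ Q))): Gödel ¬ of 0.45 = 0 (operand ≠ 0)
¬Q: Gödel ¬ of 0.45 = 0 (operand ≠ 0)
(¬((R ∨ R) ∧ ((R → ¬S) → (Q ∧ Q))) → ¬Q): 0 ≤ 0, so result = 1
(Q → R): 0.45 ≤ 0.77, so result = 1
((¬((R ∨ R) ∧ ((R → ¬S) → (Q ∧ Q))) → ¬Q) ∧ (Q → R)) = min(1, 1) = 1
¬S: Gödel ¬ of 0 = 1 (operand is 0)
(P ∨ ¬S) = max(0.21, 1) = 1
((P ∨ ¬S) ∧ S) = min(1, 0) = 0
(((¬((R ∨ R) ∧ ((R → ¬S) → (Q ∧ Q))) → ¬Q) ∧ (Q → R)) → ((P ∨ ¬S) ∧ S)): 1 > 0, so result = 0
(Q ∧ Q) = min(0.45, 0.45) = 0.45
((((¬((R ∨ R) ∧ ((R → ¬S) → (Q ∧ Q))) → ¬Q) ∧ (Q → R)) → ((P ∨ ¬S) ∧ S)) ∨ (Q ∧ Q)) = max(0, 0.45) = 0.45
((Q ∨ Q) ∧ ((((¬((R ∨ R) ∧ ((R → ¬S) → (Q ∧ Q))) → ¬Q) ∧ (Q → R)) → ((P ∨ ¬S) ∧ S)) ∨ (Q ∧ Q))) = min(0.45, 0.45) = 0.45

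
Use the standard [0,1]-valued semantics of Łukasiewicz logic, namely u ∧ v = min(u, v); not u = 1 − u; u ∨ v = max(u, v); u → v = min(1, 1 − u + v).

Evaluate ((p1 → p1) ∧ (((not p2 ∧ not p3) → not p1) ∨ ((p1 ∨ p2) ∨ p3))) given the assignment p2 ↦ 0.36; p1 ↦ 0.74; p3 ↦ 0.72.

(p1 → p1): min(1, 1 − 0.74 + 0.74) = 1
not p2: Łukasiewicz ¬ gives 1 − 0.36 = 0.64
not p3: Łukasiewicz ¬ gives 1 − 0.72 = 0.28
(not p2 ∧ not p3) = min(0.64, 0.28) = 0.28
not p1: Łukasiewicz ¬ gives 1 − 0.74 = 0.26
((not p2 ∧ not p3) → not p1): min(1, 1 − 0.28 + 0.26) = 0.98
(p1 ∨ p2) = max(0.74, 0.36) = 0.74
((p1 ∨ p2) ∨ p3) = max(0.74, 0.72) = 0.74
(((not p2 ∧ not p3) → not p1) ∨ ((p1 ∨ p2) ∨ p3)) = max(0.98, 0.74) = 0.98
((p1 → p1) ∧ (((not p2 ∧ not p3) → not p1) ∨ ((p1 ∨ p2) ∨ p3))) = min(1, 0.98) = 0.98

0.98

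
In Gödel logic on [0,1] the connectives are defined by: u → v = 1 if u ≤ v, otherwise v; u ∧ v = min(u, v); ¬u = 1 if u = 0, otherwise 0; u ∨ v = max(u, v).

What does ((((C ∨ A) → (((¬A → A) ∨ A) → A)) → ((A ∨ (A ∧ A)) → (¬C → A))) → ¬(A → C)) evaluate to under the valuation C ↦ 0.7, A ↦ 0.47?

(C ∨ A) = max(0.7, 0.47) = 0.7
¬A: Gödel ¬ of 0.47 = 0 (operand ≠ 0)
(¬A → A): 0 ≤ 0.47, so result = 1
((¬A → A) ∨ A) = max(1, 0.47) = 1
(((¬A → A) ∨ A) → A): 1 > 0.47, so result = 0.47
((C ∨ A) → (((¬A → A) ∨ A) → A)): 0.7 > 0.47, so result = 0.47
(A ∧ A) = min(0.47, 0.47) = 0.47
(A ∨ (A ∧ A)) = max(0.47, 0.47) = 0.47
¬C: Gödel ¬ of 0.7 = 0 (operand ≠ 0)
(¬C → A): 0 ≤ 0.47, so result = 1
((A ∨ (A ∧ A)) → (¬C → A)): 0.47 ≤ 1, so result = 1
(((C ∨ A) → (((¬A → A) ∨ A) → A)) → ((A ∨ (A ∧ A)) → (¬C → A))): 0.47 ≤ 1, so result = 1
(A → C): 0.47 ≤ 0.7, so result = 1
¬(A → C): Gödel ¬ of 1 = 0 (operand ≠ 0)
((((C ∨ A) → (((¬A → A) ∨ A) → A)) → ((A ∨ (A ∧ A)) → (¬C → A))) → ¬(A → C)): 1 > 0, so result = 0

0.00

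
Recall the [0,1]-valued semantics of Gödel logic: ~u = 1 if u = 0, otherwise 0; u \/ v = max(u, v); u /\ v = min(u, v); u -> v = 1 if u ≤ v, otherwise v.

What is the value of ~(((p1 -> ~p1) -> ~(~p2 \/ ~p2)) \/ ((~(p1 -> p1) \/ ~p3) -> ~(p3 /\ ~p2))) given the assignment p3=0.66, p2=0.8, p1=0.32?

0.00

~p1: Gödel ¬ of 0.32 = 0 (operand ≠ 0)
(p1 -> ~p1): 0.32 > 0, so result = 0
~p2: Gödel ¬ of 0.8 = 0 (operand ≠ 0)
~p2: Gödel ¬ of 0.8 = 0 (operand ≠ 0)
(~p2 \/ ~p2) = max(0, 0) = 0
~(~p2 \/ ~p2): Gödel ¬ of 0 = 1 (operand is 0)
((p1 -> ~p1) -> ~(~p2 \/ ~p2)): 0 ≤ 1, so result = 1
(p1 -> p1): 0.32 ≤ 0.32, so result = 1
~(p1 -> p1): Gödel ¬ of 1 = 0 (operand ≠ 0)
~p3: Gödel ¬ of 0.66 = 0 (operand ≠ 0)
(~(p1 -> p1) \/ ~p3) = max(0, 0) = 0
~p2: Gödel ¬ of 0.8 = 0 (operand ≠ 0)
(p3 /\ ~p2) = min(0.66, 0) = 0
~(p3 /\ ~p2): Gödel ¬ of 0 = 1 (operand is 0)
((~(p1 -> p1) \/ ~p3) -> ~(p3 /\ ~p2)): 0 ≤ 1, so result = 1
(((p1 -> ~p1) -> ~(~p2 \/ ~p2)) \/ ((~(p1 -> p1) \/ ~p3) -> ~(p3 /\ ~p2))) = max(1, 1) = 1
~(((p1 -> ~p1) -> ~(~p2 \/ ~p2)) \/ ((~(p1 -> p1) \/ ~p3) -> ~(p3 /\ ~p2))): Gödel ¬ of 1 = 0 (operand ≠ 0)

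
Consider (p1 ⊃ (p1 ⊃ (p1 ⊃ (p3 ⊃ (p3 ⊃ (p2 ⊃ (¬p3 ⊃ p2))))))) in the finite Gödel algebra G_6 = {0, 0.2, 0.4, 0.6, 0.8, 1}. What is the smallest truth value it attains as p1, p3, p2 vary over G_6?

1.00

Every assignment gives 1. For instance at p1 = 0, p3 = 0, p2 = 0:
  ¬p3: Gödel ¬ of 0 = 1 (operand is 0)
  (¬p3 ⊃ p2): 1 > 0, so result = 0
  (p2 ⊃ (¬p3 ⊃ p2)): 0 ≤ 0, so result = 1
  (p3 ⊃ (p2 ⊃ (¬p3 ⊃ p2))): 0 ≤ 1, so result = 1
  (p3 ⊃ (p3 ⊃ (p2 ⊃ (¬p3 ⊃ p2)))): 0 ≤ 1, so result = 1
  (p1 ⊃ (p3 ⊃ (p3 ⊃ (p2 ⊃ (¬p3 ⊃ p2))))): 0 ≤ 1, so result = 1
  (p1 ⊃ (p1 ⊃ (p3 ⊃ (p3 ⊃ (p2 ⊃ (¬p3 ⊃ p2)))))): 0 ≤ 1, so result = 1
  (p1 ⊃ (p1 ⊃ (p1 ⊃ (p3 ⊃ (p3 ⊃ (p2 ⊃ (¬p3 ⊃ p2))))))): 0 ≤ 1, so result = 1
All 216 assignments give value 1 — the formula is a G_6-tautology.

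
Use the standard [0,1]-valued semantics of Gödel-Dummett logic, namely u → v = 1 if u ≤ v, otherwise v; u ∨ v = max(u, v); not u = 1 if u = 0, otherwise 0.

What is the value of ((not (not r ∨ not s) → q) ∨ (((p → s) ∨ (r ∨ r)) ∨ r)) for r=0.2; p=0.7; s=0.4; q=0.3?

not r: Gödel ¬ of 0.2 = 0 (operand ≠ 0)
not s: Gödel ¬ of 0.4 = 0 (operand ≠ 0)
(not r ∨ not s) = max(0, 0) = 0
not (not r ∨ not s): Gödel ¬ of 0 = 1 (operand is 0)
(not (not r ∨ not s) → q): 1 > 0.3, so result = 0.3
(p → s): 0.7 > 0.4, so result = 0.4
(r ∨ r) = max(0.2, 0.2) = 0.2
((p → s) ∨ (r ∨ r)) = max(0.4, 0.2) = 0.4
(((p → s) ∨ (r ∨ r)) ∨ r) = max(0.4, 0.2) = 0.4
((not (not r ∨ not s) → q) ∨ (((p → s) ∨ (r ∨ r)) ∨ r)) = max(0.3, 0.4) = 0.4

0.40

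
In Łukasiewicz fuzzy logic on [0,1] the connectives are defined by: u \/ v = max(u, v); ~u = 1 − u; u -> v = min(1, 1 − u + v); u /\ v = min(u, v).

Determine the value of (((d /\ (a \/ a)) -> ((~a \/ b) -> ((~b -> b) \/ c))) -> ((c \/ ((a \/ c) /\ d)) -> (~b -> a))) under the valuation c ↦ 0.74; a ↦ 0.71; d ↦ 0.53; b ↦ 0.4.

1.00

(a \/ a) = max(0.71, 0.71) = 0.71
(d /\ (a \/ a)) = min(0.53, 0.71) = 0.53
~a: Łukasiewicz ¬ gives 1 − 0.71 = 0.29
(~a \/ b) = max(0.29, 0.4) = 0.4
~b: Łukasiewicz ¬ gives 1 − 0.4 = 0.6
(~b -> b): min(1, 1 − 0.6 + 0.4) = 0.8
((~b -> b) \/ c) = max(0.8, 0.74) = 0.8
((~a \/ b) -> ((~b -> b) \/ c)): min(1, 1 − 0.4 + 0.8) = 1
((d /\ (a \/ a)) -> ((~a \/ b) -> ((~b -> b) \/ c))): min(1, 1 − 0.53 + 1) = 1
(a \/ c) = max(0.71, 0.74) = 0.74
((a \/ c) /\ d) = min(0.74, 0.53) = 0.53
(c \/ ((a \/ c) /\ d)) = max(0.74, 0.53) = 0.74
~b: Łukasiewicz ¬ gives 1 − 0.4 = 0.6
(~b -> a): min(1, 1 − 0.6 + 0.71) = 1
((c \/ ((a \/ c) /\ d)) -> (~b -> a)): min(1, 1 − 0.74 + 1) = 1
(((d /\ (a \/ a)) -> ((~a \/ b) -> ((~b -> b) \/ c))) -> ((c \/ ((a \/ c) /\ d)) -> (~b -> a))): min(1, 1 − 1 + 1) = 1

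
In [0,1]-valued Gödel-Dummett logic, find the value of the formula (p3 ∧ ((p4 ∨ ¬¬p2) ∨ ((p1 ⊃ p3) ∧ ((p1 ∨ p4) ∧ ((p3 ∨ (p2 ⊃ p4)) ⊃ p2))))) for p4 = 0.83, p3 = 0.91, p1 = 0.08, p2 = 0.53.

¬p2: Gödel ¬ of 0.53 = 0 (operand ≠ 0)
¬¬p2: Gödel ¬ of 0 = 1 (operand is 0)
(p4 ∨ ¬¬p2) = max(0.83, 1) = 1
(p1 ⊃ p3): 0.08 ≤ 0.91, so result = 1
(p1 ∨ p4) = max(0.08, 0.83) = 0.83
(p2 ⊃ p4): 0.53 ≤ 0.83, so result = 1
(p3 ∨ (p2 ⊃ p4)) = max(0.91, 1) = 1
((p3 ∨ (p2 ⊃ p4)) ⊃ p2): 1 > 0.53, so result = 0.53
((p1 ∨ p4) ∧ ((p3 ∨ (p2 ⊃ p4)) ⊃ p2)) = min(0.83, 0.53) = 0.53
((p1 ⊃ p3) ∧ ((p1 ∨ p4) ∧ ((p3 ∨ (p2 ⊃ p4)) ⊃ p2))) = min(1, 0.53) = 0.53
((p4 ∨ ¬¬p2) ∨ ((p1 ⊃ p3) ∧ ((p1 ∨ p4) ∧ ((p3 ∨ (p2 ⊃ p4)) ⊃ p2)))) = max(1, 0.53) = 1
(p3 ∧ ((p4 ∨ ¬¬p2) ∨ ((p1 ⊃ p3) ∧ ((p1 ∨ p4) ∧ ((p3 ∨ (p2 ⊃ p4)) ⊃ p2))))) = min(0.91, 1) = 0.91

0.91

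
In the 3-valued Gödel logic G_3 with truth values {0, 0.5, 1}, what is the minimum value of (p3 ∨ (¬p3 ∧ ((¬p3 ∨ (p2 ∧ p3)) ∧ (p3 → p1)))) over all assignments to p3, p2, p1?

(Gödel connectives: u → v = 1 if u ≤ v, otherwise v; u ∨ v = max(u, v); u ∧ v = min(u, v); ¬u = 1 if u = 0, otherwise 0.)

The minimum is attained at p3 = 0.5, p2 = 0, p1 = 0:
  ¬p3: Gödel ¬ of 0.5 = 0 (operand ≠ 0)
  ¬p3: Gödel ¬ of 0.5 = 0 (operand ≠ 0)
  (p2 ∧ p3) = min(0, 0.5) = 0
  (¬p3 ∨ (p2 ∧ p3)) = max(0, 0) = 0
  (p3 → p1): 0.5 > 0, so result = 0
  ((¬p3 ∨ (p2 ∧ p3)) ∧ (p3 → p1)) = min(0, 0) = 0
  (¬p3 ∧ ((¬p3 ∨ (p2 ∧ p3)) ∧ (p3 → p1))) = min(0, 0) = 0
  (p3 ∨ (¬p3 ∧ ((¬p3 ∨ (p2 ∧ p3)) ∧ (p3 → p1)))) = max(0.5, 0) = 0.5
Checking all 27 assignments confirms none give a value below 0.50.

0.50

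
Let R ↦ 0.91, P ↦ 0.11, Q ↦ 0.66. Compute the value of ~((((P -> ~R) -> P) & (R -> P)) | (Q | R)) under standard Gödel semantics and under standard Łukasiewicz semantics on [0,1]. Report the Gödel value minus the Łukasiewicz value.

-0.09

Gödel evaluation:
  ~R: Gödel ¬ of 0.91 = 0 (operand ≠ 0)
  (P -> ~R): 0.11 > 0, so result = 0
  ((P -> ~R) -> P): 0 ≤ 0.11, so result = 1
  (R -> P): 0.91 > 0.11, so result = 0.11
  (((P -> ~R) -> P) & (R -> P)) = min(1, 0.11) = 0.11
  (Q | R) = max(0.66, 0.91) = 0.91
  ((((P -> ~R) -> P) & (R -> P)) | (Q | R)) = max(0.11, 0.91) = 0.91
  ~((((P -> ~R) -> P) & (R -> P)) | (Q | R)): Gödel ¬ of 0.91 = 0 (operand ≠ 0)
  Gödel value = 0
Łukasiewicz evaluation:
  ~R: Łukasiewicz ¬ gives 1 − 0.91 = 0.09
  (P -> ~R): min(1, 1 − 0.11 + 0.09) = 0.98
  ((P -> ~R) -> P): min(1, 1 − 0.98 + 0.11) = 0.13
  (R -> P): min(1, 1 − 0.91 + 0.11) = 0.2
  (((P -> ~R) -> P) & (R -> P)) = min(0.13, 0.2) = 0.13
  (Q | R) = max(0.66, 0.91) = 0.91
  ((((P -> ~R) -> P) & (R -> P)) | (Q | R)) = max(0.13, 0.91) = 0.91
  ~((((P -> ~R) -> P) & (R -> P)) | (Q | R)): Łukasiewicz ¬ gives 1 − 0.91 = 0.09
  Łukasiewicz value = 0.09
Difference: 0 − 0.09 = -0.09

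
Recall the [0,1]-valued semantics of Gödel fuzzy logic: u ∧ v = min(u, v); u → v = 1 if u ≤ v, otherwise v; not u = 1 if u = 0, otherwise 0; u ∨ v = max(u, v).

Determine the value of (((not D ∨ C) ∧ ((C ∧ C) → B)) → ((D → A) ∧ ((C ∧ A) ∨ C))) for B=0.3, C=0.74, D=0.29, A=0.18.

not D: Gödel ¬ of 0.29 = 0 (operand ≠ 0)
(not D ∨ C) = max(0, 0.74) = 0.74
(C ∧ C) = min(0.74, 0.74) = 0.74
((C ∧ C) → B): 0.74 > 0.3, so result = 0.3
((not D ∨ C) ∧ ((C ∧ C) → B)) = min(0.74, 0.3) = 0.3
(D → A): 0.29 > 0.18, so result = 0.18
(C ∧ A) = min(0.74, 0.18) = 0.18
((C ∧ A) ∨ C) = max(0.18, 0.74) = 0.74
((D → A) ∧ ((C ∧ A) ∨ C)) = min(0.18, 0.74) = 0.18
(((not D ∨ C) ∧ ((C ∧ C) → B)) → ((D → A) ∧ ((C ∧ A) ∨ C))): 0.3 > 0.18, so result = 0.18

0.18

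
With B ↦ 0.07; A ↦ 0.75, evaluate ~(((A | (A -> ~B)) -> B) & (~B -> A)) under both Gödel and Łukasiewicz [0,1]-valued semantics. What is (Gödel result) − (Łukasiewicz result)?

Gödel evaluation:
  ~B: Gödel ¬ of 0.07 = 0 (operand ≠ 0)
  (A -> ~B): 0.75 > 0, so result = 0
  (A | (A -> ~B)) = max(0.75, 0) = 0.75
  ((A | (A -> ~B)) -> B): 0.75 > 0.07, so result = 0.07
  ~B: Gödel ¬ of 0.07 = 0 (operand ≠ 0)
  (~B -> A): 0 ≤ 0.75, so result = 1
  (((A | (A -> ~B)) -> B) & (~B -> A)) = min(0.07, 1) = 0.07
  ~(((A | (A -> ~B)) -> B) & (~B -> A)): Gödel ¬ of 0.07 = 0 (operand ≠ 0)
  Gödel value = 0
Łukasiewicz evaluation:
  ~B: Łukasiewicz ¬ gives 1 − 0.07 = 0.93
  (A -> ~B): min(1, 1 − 0.75 + 0.93) = 1
  (A | (A -> ~B)) = max(0.75, 1) = 1
  ((A | (A -> ~B)) -> B): min(1, 1 − 1 + 0.07) = 0.07
  ~B: Łukasiewicz ¬ gives 1 − 0.07 = 0.93
  (~B -> A): min(1, 1 − 0.93 + 0.75) = 0.82
  (((A | (A -> ~B)) -> B) & (~B -> A)) = min(0.07, 0.82) = 0.07
  ~(((A | (A -> ~B)) -> B) & (~B -> A)): Łukasiewicz ¬ gives 1 − 0.07 = 0.93
  Łukasiewicz value = 0.93
Difference: 0 − 0.93 = -0.93

-0.93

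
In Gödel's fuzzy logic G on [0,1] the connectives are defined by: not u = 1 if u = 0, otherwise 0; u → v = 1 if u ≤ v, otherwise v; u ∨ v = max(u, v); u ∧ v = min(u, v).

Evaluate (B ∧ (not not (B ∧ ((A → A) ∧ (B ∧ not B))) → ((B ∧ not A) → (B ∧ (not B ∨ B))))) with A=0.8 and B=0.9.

(A → A): 0.8 ≤ 0.8, so result = 1
not B: Gödel ¬ of 0.9 = 0 (operand ≠ 0)
(B ∧ not B) = min(0.9, 0) = 0
((A → A) ∧ (B ∧ not B)) = min(1, 0) = 0
(B ∧ ((A → A) ∧ (B ∧ not B))) = min(0.9, 0) = 0
not (B ∧ ((A → A) ∧ (B ∧ not B))): Gödel ¬ of 0 = 1 (operand is 0)
not not (B ∧ ((A → A) ∧ (B ∧ not B))): Gödel ¬ of 1 = 0 (operand ≠ 0)
not A: Gödel ¬ of 0.8 = 0 (operand ≠ 0)
(B ∧ not A) = min(0.9, 0) = 0
not B: Gödel ¬ of 0.9 = 0 (operand ≠ 0)
(not B ∨ B) = max(0, 0.9) = 0.9
(B ∧ (not B ∨ B)) = min(0.9, 0.9) = 0.9
((B ∧ not A) → (B ∧ (not B ∨ B))): 0 ≤ 0.9, so result = 1
(not not (B ∧ ((A → A) ∧ (B ∧ not B))) → ((B ∧ not A) → (B ∧ (not B ∨ B)))): 0 ≤ 1, so result = 1
(B ∧ (not not (B ∧ ((A → A) ∧ (B ∧ not B))) → ((B ∧ not A) → (B ∧ (not B ∨ B))))) = min(0.9, 1) = 0.9

0.90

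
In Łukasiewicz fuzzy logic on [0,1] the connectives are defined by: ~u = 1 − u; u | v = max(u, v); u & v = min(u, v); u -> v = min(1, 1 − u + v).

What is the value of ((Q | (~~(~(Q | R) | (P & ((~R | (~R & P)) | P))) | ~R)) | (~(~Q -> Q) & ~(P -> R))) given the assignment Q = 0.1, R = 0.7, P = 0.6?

0.60

(Q | R) = max(0.1, 0.7) = 0.7
~(Q | R): Łukasiewicz ¬ gives 1 − 0.7 = 0.3
~R: Łukasiewicz ¬ gives 1 − 0.7 = 0.3
~R: Łukasiewicz ¬ gives 1 − 0.7 = 0.3
(~R & P) = min(0.3, 0.6) = 0.3
(~R | (~R & P)) = max(0.3, 0.3) = 0.3
((~R | (~R & P)) | P) = max(0.3, 0.6) = 0.6
(P & ((~R | (~R & P)) | P)) = min(0.6, 0.6) = 0.6
(~(Q | R) | (P & ((~R | (~R & P)) | P))) = max(0.3, 0.6) = 0.6
~(~(Q | R) | (P & ((~R | (~R & P)) | P))): Łukasiewicz ¬ gives 1 − 0.6 = 0.4
~~(~(Q | R) | (P & ((~R | (~R & P)) | P))): Łukasiewicz ¬ gives 1 − 0.4 = 0.6
~R: Łukasiewicz ¬ gives 1 − 0.7 = 0.3
(~~(~(Q | R) | (P & ((~R | (~R & P)) | P))) | ~R) = max(0.6, 0.3) = 0.6
(Q | (~~(~(Q | R) | (P & ((~R | (~R & P)) | P))) | ~R)) = max(0.1, 0.6) = 0.6
~Q: Łukasiewicz ¬ gives 1 − 0.1 = 0.9
(~Q -> Q): min(1, 1 − 0.9 + 0.1) = 0.2
~(~Q -> Q): Łukasiewicz ¬ gives 1 − 0.2 = 0.8
(P -> R): min(1, 1 − 0.6 + 0.7) = 1
~(P -> R): Łukasiewicz ¬ gives 1 − 1 = 0
(~(~Q -> Q) & ~(P -> R)) = min(0.8, 0) = 0
((Q | (~~(~(Q | R) | (P & ((~R | (~R & P)) | P))) | ~R)) | (~(~Q -> Q) & ~(P -> R))) = max(0.6, 0) = 0.6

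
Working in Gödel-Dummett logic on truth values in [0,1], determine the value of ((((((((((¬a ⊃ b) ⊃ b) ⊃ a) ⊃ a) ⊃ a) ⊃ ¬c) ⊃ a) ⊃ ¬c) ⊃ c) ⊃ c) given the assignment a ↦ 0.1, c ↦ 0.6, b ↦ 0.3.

0.60

¬a: Gödel ¬ of 0.1 = 0 (operand ≠ 0)
(¬a ⊃ b): 0 ≤ 0.3, so result = 1
((¬a ⊃ b) ⊃ b): 1 > 0.3, so result = 0.3
(((¬a ⊃ b) ⊃ b) ⊃ a): 0.3 > 0.1, so result = 0.1
((((¬a ⊃ b) ⊃ b) ⊃ a) ⊃ a): 0.1 ≤ 0.1, so result = 1
(((((¬a ⊃ b) ⊃ b) ⊃ a) ⊃ a) ⊃ a): 1 > 0.1, so result = 0.1
¬c: Gödel ¬ of 0.6 = 0 (operand ≠ 0)
((((((¬a ⊃ b) ⊃ b) ⊃ a) ⊃ a) ⊃ a) ⊃ ¬c): 0.1 > 0, so result = 0
(((((((¬a ⊃ b) ⊃ b) ⊃ a) ⊃ a) ⊃ a) ⊃ ¬c) ⊃ a): 0 ≤ 0.1, so result = 1
¬c: Gödel ¬ of 0.6 = 0 (operand ≠ 0)
((((((((¬a ⊃ b) ⊃ b) ⊃ a) ⊃ a) ⊃ a) ⊃ ¬c) ⊃ a) ⊃ ¬c): 1 > 0, so result = 0
(((((((((¬a ⊃ b) ⊃ b) ⊃ a) ⊃ a) ⊃ a) ⊃ ¬c) ⊃ a) ⊃ ¬c) ⊃ c): 0 ≤ 0.6, so result = 1
((((((((((¬a ⊃ b) ⊃ b) ⊃ a) ⊃ a) ⊃ a) ⊃ ¬c) ⊃ a) ⊃ ¬c) ⊃ c) ⊃ c): 1 > 0.6, so result = 0.6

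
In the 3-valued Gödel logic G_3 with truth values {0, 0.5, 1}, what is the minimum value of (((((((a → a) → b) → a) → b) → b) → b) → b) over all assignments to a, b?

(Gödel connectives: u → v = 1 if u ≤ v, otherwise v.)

0.50

The minimum is attained at a = 0, b = 0.5:
  (a → a): 0 ≤ 0, so result = 1
  ((a → a) → b): 1 > 0.5, so result = 0.5
  (((a → a) → b) → a): 0.5 > 0, so result = 0
  ((((a → a) → b) → a) → b): 0 ≤ 0.5, so result = 1
  (((((a → a) → b) → a) → b) → b): 1 > 0.5, so result = 0.5
  ((((((a → a) → b) → a) → b) → b) → b): 0.5 ≤ 0.5, so result = 1
  (((((((a → a) → b) → a) → b) → b) → b) → b): 1 > 0.5, so result = 0.5
Checking all 9 assignments confirms none give a value below 0.50.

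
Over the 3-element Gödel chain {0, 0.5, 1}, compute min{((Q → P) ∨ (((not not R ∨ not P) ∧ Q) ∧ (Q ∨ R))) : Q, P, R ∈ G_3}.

0.50

The minimum is attained at Q = 0.5, P = 0, R = 0:
  (Q → P): 0.5 > 0, so result = 0
  not R: Gödel ¬ of 0 = 1 (operand is 0)
  not not R: Gödel ¬ of 1 = 0 (operand ≠ 0)
  not P: Gödel ¬ of 0 = 1 (operand is 0)
  (not not R ∨ not P) = max(0, 1) = 1
  ((not not R ∨ not P) ∧ Q) = min(1, 0.5) = 0.5
  (Q ∨ R) = max(0.5, 0) = 0.5
  (((not not R ∨ not P) ∧ Q) ∧ (Q ∨ R)) = min(0.5, 0.5) = 0.5
  ((Q → P) ∨ (((not not R ∨ not P) ∧ Q) ∧ (Q ∨ R))) = max(0, 0.5) = 0.5
Checking all 27 assignments confirms none give a value below 0.50.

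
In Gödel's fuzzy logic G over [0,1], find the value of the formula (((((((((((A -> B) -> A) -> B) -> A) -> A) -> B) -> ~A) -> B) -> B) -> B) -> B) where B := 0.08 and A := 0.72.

0.08

(A -> B): 0.72 > 0.08, so result = 0.08
((A -> B) -> A): 0.08 ≤ 0.72, so result = 1
(((A -> B) -> A) -> B): 1 > 0.08, so result = 0.08
((((A -> B) -> A) -> B) -> A): 0.08 ≤ 0.72, so result = 1
(((((A -> B) -> A) -> B) -> A) -> A): 1 > 0.72, so result = 0.72
((((((A -> B) -> A) -> B) -> A) -> A) -> B): 0.72 > 0.08, so result = 0.08
~A: Gödel ¬ of 0.72 = 0 (operand ≠ 0)
(((((((A -> B) -> A) -> B) -> A) -> A) -> B) -> ~A): 0.08 > 0, so result = 0
((((((((A -> B) -> A) -> B) -> A) -> A) -> B) -> ~A) -> B): 0 ≤ 0.08, so result = 1
(((((((((A -> B) -> A) -> B) -> A) -> A) -> B) -> ~A) -> B) -> B): 1 > 0.08, so result = 0.08
((((((((((A -> B) -> A) -> B) -> A) -> A) -> B) -> ~A) -> B) -> B) -> B): 0.08 ≤ 0.08, so result = 1
(((((((((((A -> B) -> A) -> B) -> A) -> A) -> B) -> ~A) -> B) -> B) -> B) -> B): 1 > 0.08, so result = 0.08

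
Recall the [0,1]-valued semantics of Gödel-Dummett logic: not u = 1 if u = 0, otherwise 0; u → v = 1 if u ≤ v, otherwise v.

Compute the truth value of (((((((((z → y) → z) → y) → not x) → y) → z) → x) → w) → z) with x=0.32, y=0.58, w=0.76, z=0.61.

0.61

(z → y): 0.61 > 0.58, so result = 0.58
((z → y) → z): 0.58 ≤ 0.61, so result = 1
(((z → y) → z) → y): 1 > 0.58, so result = 0.58
not x: Gödel ¬ of 0.32 = 0 (operand ≠ 0)
((((z → y) → z) → y) → not x): 0.58 > 0, so result = 0
(((((z → y) → z) → y) → not x) → y): 0 ≤ 0.58, so result = 1
((((((z → y) → z) → y) → not x) → y) → z): 1 > 0.61, so result = 0.61
(((((((z → y) → z) → y) → not x) → y) → z) → x): 0.61 > 0.32, so result = 0.32
((((((((z → y) → z) → y) → not x) → y) → z) → x) → w): 0.32 ≤ 0.76, so result = 1
(((((((((z → y) → z) → y) → not x) → y) → z) → x) → w) → z): 1 > 0.61, so result = 0.61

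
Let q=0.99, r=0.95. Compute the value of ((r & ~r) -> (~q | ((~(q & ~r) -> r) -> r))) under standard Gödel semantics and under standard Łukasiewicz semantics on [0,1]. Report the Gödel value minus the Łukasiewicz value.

0.00

Gödel evaluation:
  ~r: Gödel ¬ of 0.95 = 0 (operand ≠ 0)
  (r & ~r) = min(0.95, 0) = 0
  ~q: Gödel ¬ of 0.99 = 0 (operand ≠ 0)
  ~r: Gödel ¬ of 0.95 = 0 (operand ≠ 0)
  (q & ~r) = min(0.99, 0) = 0
  ~(q & ~r): Gödel ¬ of 0 = 1 (operand is 0)
  (~(q & ~r) -> r): 1 > 0.95, so result = 0.95
  ((~(q & ~r) -> r) -> r): 0.95 ≤ 0.95, so result = 1
  (~q | ((~(q & ~r) -> r) -> r)) = max(0, 1) = 1
  ((r & ~r) -> (~q | ((~(q & ~r) -> r) -> r))): 0 ≤ 1, so result = 1
  Gödel value = 1
Łukasiewicz evaluation:
  ~r: Łukasiewicz ¬ gives 1 − 0.95 = 0.05
  (r & ~r) = min(0.95, 0.05) = 0.05
  ~q: Łukasiewicz ¬ gives 1 − 0.99 = 0.01
  ~r: Łukasiewicz ¬ gives 1 − 0.95 = 0.05
  (q & ~r) = min(0.99, 0.05) = 0.05
  ~(q & ~r): Łukasiewicz ¬ gives 1 − 0.05 = 0.95
  (~(q & ~r) -> r): min(1, 1 − 0.95 + 0.95) = 1
  ((~(q & ~r) -> r) -> r): min(1, 1 − 1 + 0.95) = 0.95
  (~q | ((~(q & ~r) -> r) -> r)) = max(0.01, 0.95) = 0.95
  ((r & ~r) -> (~q | ((~(q & ~r) -> r) -> r))): min(1, 1 − 0.05 + 0.95) = 1
  Łukasiewicz value = 1
Difference: 1 − 1 = 0.00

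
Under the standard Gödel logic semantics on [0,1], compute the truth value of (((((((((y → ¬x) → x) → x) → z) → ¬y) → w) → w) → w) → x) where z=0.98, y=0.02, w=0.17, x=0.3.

¬x: Gödel ¬ of 0.3 = 0 (operand ≠ 0)
(y → ¬x): 0.02 > 0, so result = 0
((y → ¬x) → x): 0 ≤ 0.3, so result = 1
(((y → ¬x) → x) → x): 1 > 0.3, so result = 0.3
((((y → ¬x) → x) → x) → z): 0.3 ≤ 0.98, so result = 1
¬y: Gödel ¬ of 0.02 = 0 (operand ≠ 0)
(((((y → ¬x) → x) → x) → z) → ¬y): 1 > 0, so result = 0
((((((y → ¬x) → x) → x) → z) → ¬y) → w): 0 ≤ 0.17, so result = 1
(((((((y → ¬x) → x) → x) → z) → ¬y) → w) → w): 1 > 0.17, so result = 0.17
((((((((y → ¬x) → x) → x) → z) → ¬y) → w) → w) → w): 0.17 ≤ 0.17, so result = 1
(((((((((y → ¬x) → x) → x) → z) → ¬y) → w) → w) → w) → x): 1 > 0.3, so result = 0.3

0.30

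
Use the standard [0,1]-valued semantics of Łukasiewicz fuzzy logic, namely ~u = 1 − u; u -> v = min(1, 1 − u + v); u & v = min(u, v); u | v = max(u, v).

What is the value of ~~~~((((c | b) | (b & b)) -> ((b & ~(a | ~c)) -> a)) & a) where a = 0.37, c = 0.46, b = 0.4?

0.37

(c | b) = max(0.46, 0.4) = 0.46
(b & b) = min(0.4, 0.4) = 0.4
((c | b) | (b & b)) = max(0.46, 0.4) = 0.46
~c: Łukasiewicz ¬ gives 1 − 0.46 = 0.54
(a | ~c) = max(0.37, 0.54) = 0.54
~(a | ~c): Łukasiewicz ¬ gives 1 − 0.54 = 0.46
(b & ~(a | ~c)) = min(0.4, 0.46) = 0.4
((b & ~(a | ~c)) -> a): min(1, 1 − 0.4 + 0.37) = 0.97
(((c | b) | (b & b)) -> ((b & ~(a | ~c)) -> a)): min(1, 1 − 0.46 + 0.97) = 1
((((c | b) | (b & b)) -> ((b & ~(a | ~c)) -> a)) & a) = min(1, 0.37) = 0.37
~((((c | b) | (b & b)) -> ((b & ~(a | ~c)) -> a)) & a): Łukasiewicz ¬ gives 1 − 0.37 = 0.63
~~((((c | b) | (b & b)) -> ((b & ~(a | ~c)) -> a)) & a): Łukasiewicz ¬ gives 1 − 0.63 = 0.37
~~~((((c | b) | (b & b)) -> ((b & ~(a | ~c)) -> a)) & a): Łukasiewicz ¬ gives 1 − 0.37 = 0.63
~~~~((((c | b) | (b & b)) -> ((b & ~(a | ~c)) -> a)) & a): Łukasiewicz ¬ gives 1 − 0.63 = 0.37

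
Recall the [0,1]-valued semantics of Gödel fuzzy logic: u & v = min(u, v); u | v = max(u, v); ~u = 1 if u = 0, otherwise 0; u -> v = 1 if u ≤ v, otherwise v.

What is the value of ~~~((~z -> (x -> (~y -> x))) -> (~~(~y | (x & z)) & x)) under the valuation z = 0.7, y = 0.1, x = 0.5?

0.00

~z: Gödel ¬ of 0.7 = 0 (operand ≠ 0)
~y: Gödel ¬ of 0.1 = 0 (operand ≠ 0)
(~y -> x): 0 ≤ 0.5, so result = 1
(x -> (~y -> x)): 0.5 ≤ 1, so result = 1
(~z -> (x -> (~y -> x))): 0 ≤ 1, so result = 1
~y: Gödel ¬ of 0.1 = 0 (operand ≠ 0)
(x & z) = min(0.5, 0.7) = 0.5
(~y | (x & z)) = max(0, 0.5) = 0.5
~(~y | (x & z)): Gödel ¬ of 0.5 = 0 (operand ≠ 0)
~~(~y | (x & z)): Gödel ¬ of 0 = 1 (operand is 0)
(~~(~y | (x & z)) & x) = min(1, 0.5) = 0.5
((~z -> (x -> (~y -> x))) -> (~~(~y | (x & z)) & x)): 1 > 0.5, so result = 0.5
~((~z -> (x -> (~y -> x))) -> (~~(~y | (x & z)) & x)): Gödel ¬ of 0.5 = 0 (operand ≠ 0)
~~((~z -> (x -> (~y -> x))) -> (~~(~y | (x & z)) & x)): Gödel ¬ of 0 = 1 (operand is 0)
~~~((~z -> (x -> (~y -> x))) -> (~~(~y | (x & z)) & x)): Gödel ¬ of 1 = 0 (operand ≠ 0)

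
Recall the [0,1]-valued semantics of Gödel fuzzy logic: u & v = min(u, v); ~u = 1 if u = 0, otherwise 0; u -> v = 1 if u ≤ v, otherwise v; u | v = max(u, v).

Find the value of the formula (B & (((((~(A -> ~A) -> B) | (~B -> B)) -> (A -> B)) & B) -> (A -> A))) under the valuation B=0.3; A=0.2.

~A: Gödel ¬ of 0.2 = 0 (operand ≠ 0)
(A -> ~A): 0.2 > 0, so result = 0
~(A -> ~A): Gödel ¬ of 0 = 1 (operand is 0)
(~(A -> ~A) -> B): 1 > 0.3, so result = 0.3
~B: Gödel ¬ of 0.3 = 0 (operand ≠ 0)
(~B -> B): 0 ≤ 0.3, so result = 1
((~(A -> ~A) -> B) | (~B -> B)) = max(0.3, 1) = 1
(A -> B): 0.2 ≤ 0.3, so result = 1
(((~(A -> ~A) -> B) | (~B -> B)) -> (A -> B)): 1 ≤ 1, so result = 1
((((~(A -> ~A) -> B) | (~B -> B)) -> (A -> B)) & B) = min(1, 0.3) = 0.3
(A -> A): 0.2 ≤ 0.2, so result = 1
(((((~(A -> ~A) -> B) | (~B -> B)) -> (A -> B)) & B) -> (A -> A)): 0.3 ≤ 1, so result = 1
(B & (((((~(A -> ~A) -> B) | (~B -> B)) -> (A -> B)) & B) -> (A -> A))) = min(0.3, 1) = 0.3

0.30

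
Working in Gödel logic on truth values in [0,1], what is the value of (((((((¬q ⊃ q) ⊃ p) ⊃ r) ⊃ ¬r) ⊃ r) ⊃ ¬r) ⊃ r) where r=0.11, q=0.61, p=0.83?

¬q: Gödel ¬ of 0.61 = 0 (operand ≠ 0)
(¬q ⊃ q): 0 ≤ 0.61, so result = 1
((¬q ⊃ q) ⊃ p): 1 > 0.83, so result = 0.83
(((¬q ⊃ q) ⊃ p) ⊃ r): 0.83 > 0.11, so result = 0.11
¬r: Gödel ¬ of 0.11 = 0 (operand ≠ 0)
((((¬q ⊃ q) ⊃ p) ⊃ r) ⊃ ¬r): 0.11 > 0, so result = 0
(((((¬q ⊃ q) ⊃ p) ⊃ r) ⊃ ¬r) ⊃ r): 0 ≤ 0.11, so result = 1
¬r: Gödel ¬ of 0.11 = 0 (operand ≠ 0)
((((((¬q ⊃ q) ⊃ p) ⊃ r) ⊃ ¬r) ⊃ r) ⊃ ¬r): 1 > 0, so result = 0
(((((((¬q ⊃ q) ⊃ p) ⊃ r) ⊃ ¬r) ⊃ r) ⊃ ¬r) ⊃ r): 0 ≤ 0.11, so result = 1

1.00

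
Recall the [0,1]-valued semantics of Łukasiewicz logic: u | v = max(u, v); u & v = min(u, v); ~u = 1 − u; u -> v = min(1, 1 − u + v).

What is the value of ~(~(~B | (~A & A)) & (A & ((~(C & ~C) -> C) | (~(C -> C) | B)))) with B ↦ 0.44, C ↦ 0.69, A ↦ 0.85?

~B: Łukasiewicz ¬ gives 1 − 0.44 = 0.56
~A: Łukasiewicz ¬ gives 1 − 0.85 = 0.15
(~A & A) = min(0.15, 0.85) = 0.15
(~B | (~A & A)) = max(0.56, 0.15) = 0.56
~(~B | (~A & A)): Łukasiewicz ¬ gives 1 − 0.56 = 0.44
~C: Łukasiewicz ¬ gives 1 − 0.69 = 0.31
(C & ~C) = min(0.69, 0.31) = 0.31
~(C & ~C): Łukasiewicz ¬ gives 1 − 0.31 = 0.69
(~(C & ~C) -> C): min(1, 1 − 0.69 + 0.69) = 1
(C -> C): min(1, 1 − 0.69 + 0.69) = 1
~(C -> C): Łukasiewicz ¬ gives 1 − 1 = 0
(~(C -> C) | B) = max(0, 0.44) = 0.44
((~(C & ~C) -> C) | (~(C -> C) | B)) = max(1, 0.44) = 1
(A & ((~(C & ~C) -> C) | (~(C -> C) | B))) = min(0.85, 1) = 0.85
(~(~B | (~A & A)) & (A & ((~(C & ~C) -> C) | (~(C -> C) | B)))) = min(0.44, 0.85) = 0.44
~(~(~B | (~A & A)) & (A & ((~(C & ~C) -> C) | (~(C -> C) | B)))): Łukasiewicz ¬ gives 1 − 0.44 = 0.56

0.56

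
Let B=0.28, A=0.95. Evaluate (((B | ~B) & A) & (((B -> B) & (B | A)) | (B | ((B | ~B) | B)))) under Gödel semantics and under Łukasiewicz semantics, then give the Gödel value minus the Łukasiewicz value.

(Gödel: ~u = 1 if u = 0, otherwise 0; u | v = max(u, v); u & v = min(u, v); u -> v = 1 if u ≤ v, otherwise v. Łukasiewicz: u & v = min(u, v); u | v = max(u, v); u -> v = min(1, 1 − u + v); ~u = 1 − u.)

Gödel evaluation:
  ~B: Gödel ¬ of 0.28 = 0 (operand ≠ 0)
  (B | ~B) = max(0.28, 0) = 0.28
  ((B | ~B) & A) = min(0.28, 0.95) = 0.28
  (B -> B): 0.28 ≤ 0.28, so result = 1
  (B | A) = max(0.28, 0.95) = 0.95
  ((B -> B) & (B | A)) = min(1, 0.95) = 0.95
  ~B: Gödel ¬ of 0.28 = 0 (operand ≠ 0)
  (B | ~B) = max(0.28, 0) = 0.28
  ((B | ~B) | B) = max(0.28, 0.28) = 0.28
  (B | ((B | ~B) | B)) = max(0.28, 0.28) = 0.28
  (((B -> B) & (B | A)) | (B | ((B | ~B) | B))) = max(0.95, 0.28) = 0.95
  (((B | ~B) & A) & (((B -> B) & (B | A)) | (B | ((B | ~B) | B)))) = min(0.28, 0.95) = 0.28
  Gödel value = 0.28
Łukasiewicz evaluation:
  ~B: Łukasiewicz ¬ gives 1 − 0.28 = 0.72
  (B | ~B) = max(0.28, 0.72) = 0.72
  ((B | ~B) & A) = min(0.72, 0.95) = 0.72
  (B -> B): min(1, 1 − 0.28 + 0.28) = 1
  (B | A) = max(0.28, 0.95) = 0.95
  ((B -> B) & (B | A)) = min(1, 0.95) = 0.95
  ~B: Łukasiewicz ¬ gives 1 − 0.28 = 0.72
  (B | ~B) = max(0.28, 0.72) = 0.72
  ((B | ~B) | B) = max(0.72, 0.28) = 0.72
  (B | ((B | ~B) | B)) = max(0.28, 0.72) = 0.72
  (((B -> B) & (B | A)) | (B | ((B | ~B) | B))) = max(0.95, 0.72) = 0.95
  (((B | ~B) & A) & (((B -> B) & (B | A)) | (B | ((B | ~B) | B)))) = min(0.72, 0.95) = 0.72
  Łukasiewicz value = 0.72
Difference: 0.28 − 0.72 = -0.44

-0.44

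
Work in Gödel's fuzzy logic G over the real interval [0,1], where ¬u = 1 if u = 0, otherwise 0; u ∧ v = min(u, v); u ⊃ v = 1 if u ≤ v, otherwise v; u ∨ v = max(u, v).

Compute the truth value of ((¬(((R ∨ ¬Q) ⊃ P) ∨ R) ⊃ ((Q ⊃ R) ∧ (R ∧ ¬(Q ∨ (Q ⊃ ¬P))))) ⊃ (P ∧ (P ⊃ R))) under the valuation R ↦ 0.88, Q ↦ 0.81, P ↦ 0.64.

¬Q: Gödel ¬ of 0.81 = 0 (operand ≠ 0)
(R ∨ ¬Q) = max(0.88, 0) = 0.88
((R ∨ ¬Q) ⊃ P): 0.88 > 0.64, so result = 0.64
(((R ∨ ¬Q) ⊃ P) ∨ R) = max(0.64, 0.88) = 0.88
¬(((R ∨ ¬Q) ⊃ P) ∨ R): Gödel ¬ of 0.88 = 0 (operand ≠ 0)
(Q ⊃ R): 0.81 ≤ 0.88, so result = 1
¬P: Gödel ¬ of 0.64 = 0 (operand ≠ 0)
(Q ⊃ ¬P): 0.81 > 0, so result = 0
(Q ∨ (Q ⊃ ¬P)) = max(0.81, 0) = 0.81
¬(Q ∨ (Q ⊃ ¬P)): Gödel ¬ of 0.81 = 0 (operand ≠ 0)
(R ∧ ¬(Q ∨ (Q ⊃ ¬P))) = min(0.88, 0) = 0
((Q ⊃ R) ∧ (R ∧ ¬(Q ∨ (Q ⊃ ¬P)))) = min(1, 0) = 0
(¬(((R ∨ ¬Q) ⊃ P) ∨ R) ⊃ ((Q ⊃ R) ∧ (R ∧ ¬(Q ∨ (Q ⊃ ¬P))))): 0 ≤ 0, so result = 1
(P ⊃ R): 0.64 ≤ 0.88, so result = 1
(P ∧ (P ⊃ R)) = min(0.64, 1) = 0.64
((¬(((R ∨ ¬Q) ⊃ P) ∨ R) ⊃ ((Q ⊃ R) ∧ (R ∧ ¬(Q ∨ (Q ⊃ ¬P))))) ⊃ (P ∧ (P ⊃ R))): 1 > 0.64, so result = 0.64

0.64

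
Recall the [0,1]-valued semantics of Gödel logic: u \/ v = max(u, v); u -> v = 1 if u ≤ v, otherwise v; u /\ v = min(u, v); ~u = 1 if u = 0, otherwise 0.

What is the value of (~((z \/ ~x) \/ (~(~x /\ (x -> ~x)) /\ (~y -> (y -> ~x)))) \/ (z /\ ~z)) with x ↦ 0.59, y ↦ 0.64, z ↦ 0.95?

~x: Gödel ¬ of 0.59 = 0 (operand ≠ 0)
(z \/ ~x) = max(0.95, 0) = 0.95
~x: Gödel ¬ of 0.59 = 0 (operand ≠ 0)
~x: Gödel ¬ of 0.59 = 0 (operand ≠ 0)
(x -> ~x): 0.59 > 0, so result = 0
(~x /\ (x -> ~x)) = min(0, 0) = 0
~(~x /\ (x -> ~x)): Gödel ¬ of 0 = 1 (operand is 0)
~y: Gödel ¬ of 0.64 = 0 (operand ≠ 0)
~x: Gödel ¬ of 0.59 = 0 (operand ≠ 0)
(y -> ~x): 0.64 > 0, so result = 0
(~y -> (y -> ~x)): 0 ≤ 0, so result = 1
(~(~x /\ (x -> ~x)) /\ (~y -> (y -> ~x))) = min(1, 1) = 1
((z \/ ~x) \/ (~(~x /\ (x -> ~x)) /\ (~y -> (y -> ~x)))) = max(0.95, 1) = 1
~((z \/ ~x) \/ (~(~x /\ (x -> ~x)) /\ (~y -> (y -> ~x)))): Gödel ¬ of 1 = 0 (operand ≠ 0)
~z: Gödel ¬ of 0.95 = 0 (operand ≠ 0)
(z /\ ~z) = min(0.95, 0) = 0
(~((z \/ ~x) \/ (~(~x /\ (x -> ~x)) /\ (~y -> (y -> ~x)))) \/ (z /\ ~z)) = max(0, 0) = 0

0.00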